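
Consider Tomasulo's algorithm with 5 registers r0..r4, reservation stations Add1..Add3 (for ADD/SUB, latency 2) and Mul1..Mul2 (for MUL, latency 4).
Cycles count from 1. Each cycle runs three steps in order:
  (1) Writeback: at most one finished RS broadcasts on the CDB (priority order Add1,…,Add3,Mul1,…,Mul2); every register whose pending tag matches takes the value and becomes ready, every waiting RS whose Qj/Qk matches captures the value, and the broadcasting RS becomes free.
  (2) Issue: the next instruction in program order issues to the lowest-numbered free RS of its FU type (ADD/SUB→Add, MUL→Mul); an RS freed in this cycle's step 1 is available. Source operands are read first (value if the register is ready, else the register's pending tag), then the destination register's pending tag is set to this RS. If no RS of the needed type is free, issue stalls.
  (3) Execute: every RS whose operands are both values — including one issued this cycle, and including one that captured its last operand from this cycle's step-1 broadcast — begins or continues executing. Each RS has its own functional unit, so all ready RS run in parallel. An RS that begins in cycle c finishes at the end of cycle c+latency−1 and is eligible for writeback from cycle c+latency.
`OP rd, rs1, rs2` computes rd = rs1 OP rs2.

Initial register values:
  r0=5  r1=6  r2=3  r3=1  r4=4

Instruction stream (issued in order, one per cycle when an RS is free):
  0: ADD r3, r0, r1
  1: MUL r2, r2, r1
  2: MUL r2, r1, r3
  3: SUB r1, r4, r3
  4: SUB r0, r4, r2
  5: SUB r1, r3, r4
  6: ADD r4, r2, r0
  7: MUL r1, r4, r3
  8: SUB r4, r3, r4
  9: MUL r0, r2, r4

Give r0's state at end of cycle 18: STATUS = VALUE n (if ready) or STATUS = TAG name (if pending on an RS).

c1: issue ADD r3<-Add1 | r0:5,r1:6,r2:3,r3:Add1,r4:4
c2: issue MUL r2<-Mul1 | r0:5,r1:6,r2:Mul1,r3:Add1,r4:4
c3: CDB Add1=11; issue MUL r2<-Mul2 | r0:5,r1:6,r2:Mul2,r3:11,r4:4
c4: issue SUB r1<-Add1 | r0:5,r1:Add1,r2:Mul2,r3:11,r4:4
c5: issue SUB r0<-Add2 | r0:Add2,r1:Add1,r2:Mul2,r3:11,r4:4
c6: CDB Add1=-7; issue SUB r1<-Add1 | r0:Add2,r1:Add1,r2:Mul2,r3:11,r4:4
c7: CDB Mul1=18; issue ADD r4<-Add3 | r0:Add2,r1:Add1,r2:Mul2,r3:11,r4:Add3
c8: CDB Add1=7; issue MUL r1<-Mul1 | r0:Add2,r1:Mul1,r2:Mul2,r3:11,r4:Add3
c9: CDB Mul2=66; issue SUB r4<-Add1 | r0:Add2,r1:Mul1,r2:66,r3:11,r4:Add1
c10: issue MUL r0<-Mul2 | r0:Mul2,r1:Mul1,r2:66,r3:11,r4:Add1
c11: CDB Add2=-62 | r0:Mul2,r1:Mul1,r2:66,r3:11,r4:Add1
c12: - | r0:Mul2,r1:Mul1,r2:66,r3:11,r4:Add1
c13: CDB Add3=4 | r0:Mul2,r1:Mul1,r2:66,r3:11,r4:Add1
c14: - | r0:Mul2,r1:Mul1,r2:66,r3:11,r4:Add1
c15: CDB Add1=7 | r0:Mul2,r1:Mul1,r2:66,r3:11,r4:7
c16: - | r0:Mul2,r1:Mul1,r2:66,r3:11,r4:7
c17: CDB Mul1=44 | r0:Mul2,r1:44,r2:66,r3:11,r4:7
c18: - | r0:Mul2,r1:44,r2:66,r3:11,r4:7

STATUS = TAG Mul2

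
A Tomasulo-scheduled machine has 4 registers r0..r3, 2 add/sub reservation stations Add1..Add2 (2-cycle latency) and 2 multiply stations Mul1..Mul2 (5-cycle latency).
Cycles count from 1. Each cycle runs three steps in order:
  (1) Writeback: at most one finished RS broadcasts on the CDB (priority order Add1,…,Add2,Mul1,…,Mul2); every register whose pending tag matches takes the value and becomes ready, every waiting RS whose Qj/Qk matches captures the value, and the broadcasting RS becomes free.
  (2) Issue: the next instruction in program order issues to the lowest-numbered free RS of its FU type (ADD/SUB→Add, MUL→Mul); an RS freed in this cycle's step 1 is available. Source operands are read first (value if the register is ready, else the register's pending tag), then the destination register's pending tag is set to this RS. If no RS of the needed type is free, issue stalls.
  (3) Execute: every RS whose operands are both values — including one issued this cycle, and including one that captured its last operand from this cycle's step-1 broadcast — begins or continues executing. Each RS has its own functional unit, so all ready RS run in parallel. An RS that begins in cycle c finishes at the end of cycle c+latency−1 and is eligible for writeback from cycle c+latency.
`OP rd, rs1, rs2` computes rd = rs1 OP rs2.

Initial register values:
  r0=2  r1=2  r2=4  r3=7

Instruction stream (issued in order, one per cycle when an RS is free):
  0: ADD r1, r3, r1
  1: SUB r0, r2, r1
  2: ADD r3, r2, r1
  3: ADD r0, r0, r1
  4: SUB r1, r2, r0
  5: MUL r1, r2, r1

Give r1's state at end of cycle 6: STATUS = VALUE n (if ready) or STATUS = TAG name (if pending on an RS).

c1: issue ADD r1<-Add1 | r0:2,r1:Add1,r2:4,r3:7
c2: issue SUB r0<-Add2 | r0:Add2,r1:Add1,r2:4,r3:7
c3: CDB Add1=9; issue ADD r3<-Add1 | r0:Add2,r1:9,r2:4,r3:Add1
c4: stall | r0:Add2,r1:9,r2:4,r3:Add1
c5: CDB Add1=13; issue ADD r0<-Add1 | r0:Add1,r1:9,r2:4,r3:13
c6: CDB Add2=-5; issue SUB r1<-Add2 | r0:Add1,r1:Add2,r2:4,r3:13

STATUS = TAG Add2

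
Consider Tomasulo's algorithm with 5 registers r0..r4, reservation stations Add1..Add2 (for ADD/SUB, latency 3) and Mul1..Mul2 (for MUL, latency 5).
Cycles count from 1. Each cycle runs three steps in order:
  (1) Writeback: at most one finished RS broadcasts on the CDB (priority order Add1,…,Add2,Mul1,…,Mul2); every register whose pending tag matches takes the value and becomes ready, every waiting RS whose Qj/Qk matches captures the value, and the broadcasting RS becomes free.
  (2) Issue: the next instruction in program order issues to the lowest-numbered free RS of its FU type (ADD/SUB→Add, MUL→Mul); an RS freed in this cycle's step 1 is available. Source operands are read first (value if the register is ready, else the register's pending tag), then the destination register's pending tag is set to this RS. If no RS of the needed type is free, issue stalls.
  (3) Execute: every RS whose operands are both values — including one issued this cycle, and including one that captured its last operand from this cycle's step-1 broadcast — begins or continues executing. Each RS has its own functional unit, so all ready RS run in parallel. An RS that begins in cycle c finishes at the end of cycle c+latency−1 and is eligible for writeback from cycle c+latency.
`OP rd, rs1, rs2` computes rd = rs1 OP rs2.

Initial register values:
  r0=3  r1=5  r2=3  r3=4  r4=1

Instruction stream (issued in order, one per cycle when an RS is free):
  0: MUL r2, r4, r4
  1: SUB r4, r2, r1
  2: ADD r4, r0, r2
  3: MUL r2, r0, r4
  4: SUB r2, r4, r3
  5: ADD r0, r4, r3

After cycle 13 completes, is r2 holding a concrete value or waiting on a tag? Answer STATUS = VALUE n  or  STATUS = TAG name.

  c1: issue MUL r2<-Mul1  regs: r0:3,r1:5,r2:Mul1,r3:4,r4:1
  c2: issue SUB r4<-Add1  regs: r0:3,r1:5,r2:Mul1,r3:4,r4:Add1
  c3: issue ADD r4<-Add2  regs: r0:3,r1:5,r2:Mul1,r3:4,r4:Add2
  c4: issue MUL r2<-Mul2  regs: r0:3,r1:5,r2:Mul2,r3:4,r4:Add2
  c5: stall  regs: r0:3,r1:5,r2:Mul2,r3:4,r4:Add2
  c6: CDB Mul1=1; stall  regs: r0:3,r1:5,r2:Mul2,r3:4,r4:Add2
  c7: stall  regs: r0:3,r1:5,r2:Mul2,r3:4,r4:Add2
  c8: stall  regs: r0:3,r1:5,r2:Mul2,r3:4,r4:Add2
  c9: CDB Add1=-4; issue SUB r2<-Add1  regs: r0:3,r1:5,r2:Add1,r3:4,r4:Add2
  c10: CDB Add2=4; issue ADD r0<-Add2  regs: r0:Add2,r1:5,r2:Add1,r3:4,r4:4
  c11: -  regs: r0:Add2,r1:5,r2:Add1,r3:4,r4:4
  c12: -  regs: r0:Add2,r1:5,r2:Add1,r3:4,r4:4
  c13: CDB Add1=0  regs: r0:Add2,r1:5,r2:0,r3:4,r4:4

STATUS = VALUE 0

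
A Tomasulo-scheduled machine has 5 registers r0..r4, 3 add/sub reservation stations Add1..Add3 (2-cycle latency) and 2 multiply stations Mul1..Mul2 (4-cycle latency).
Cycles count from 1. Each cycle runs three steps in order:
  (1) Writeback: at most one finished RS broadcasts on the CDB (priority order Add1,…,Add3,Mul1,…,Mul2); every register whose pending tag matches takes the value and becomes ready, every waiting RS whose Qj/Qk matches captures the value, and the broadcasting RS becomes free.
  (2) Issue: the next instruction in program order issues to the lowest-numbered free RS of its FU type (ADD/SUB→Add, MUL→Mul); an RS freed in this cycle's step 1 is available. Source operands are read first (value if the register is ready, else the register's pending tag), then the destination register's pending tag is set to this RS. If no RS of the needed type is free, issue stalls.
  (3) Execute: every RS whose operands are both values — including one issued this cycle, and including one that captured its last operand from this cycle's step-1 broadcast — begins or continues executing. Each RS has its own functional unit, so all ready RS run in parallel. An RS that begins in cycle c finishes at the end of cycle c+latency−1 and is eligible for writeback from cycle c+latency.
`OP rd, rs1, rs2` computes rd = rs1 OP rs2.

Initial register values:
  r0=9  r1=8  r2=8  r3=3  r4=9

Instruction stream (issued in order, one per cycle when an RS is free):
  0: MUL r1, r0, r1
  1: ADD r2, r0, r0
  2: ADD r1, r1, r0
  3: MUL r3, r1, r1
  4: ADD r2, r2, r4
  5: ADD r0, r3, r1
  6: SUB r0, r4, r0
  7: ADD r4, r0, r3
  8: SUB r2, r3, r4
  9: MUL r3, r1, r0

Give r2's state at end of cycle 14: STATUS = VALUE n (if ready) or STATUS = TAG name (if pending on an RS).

STATUS = TAG Add3

cycle 1: issue MUL r1<-Mul1 // r0:9,r1:Mul1,r2:8,r3:3,r4:9
cycle 2: issue ADD r2<-Add1 // r0:9,r1:Mul1,r2:Add1,r3:3,r4:9
cycle 3: issue ADD r1<-Add2 // r0:9,r1:Add2,r2:Add1,r3:3,r4:9
cycle 4: CDB Add1=18; issue MUL r3<-Mul2 // r0:9,r1:Add2,r2:18,r3:Mul2,r4:9
cycle 5: CDB Mul1=72; issue ADD r2<-Add1 // r0:9,r1:Add2,r2:Add1,r3:Mul2,r4:9
cycle 6: issue ADD r0<-Add3 // r0:Add3,r1:Add2,r2:Add1,r3:Mul2,r4:9
cycle 7: CDB Add1=27; issue SUB r0<-Add1 // r0:Add1,r1:Add2,r2:27,r3:Mul2,r4:9
cycle 8: CDB Add2=81; issue ADD r4<-Add2 // r0:Add1,r1:81,r2:27,r3:Mul2,r4:Add2
cycle 9: stall // r0:Add1,r1:81,r2:27,r3:Mul2,r4:Add2
cycle 10: stall // r0:Add1,r1:81,r2:27,r3:Mul2,r4:Add2
cycle 11: stall // r0:Add1,r1:81,r2:27,r3:Mul2,r4:Add2
cycle 12: CDB Mul2=6561; stall // r0:Add1,r1:81,r2:27,r3:6561,r4:Add2
cycle 13: stall // r0:Add1,r1:81,r2:27,r3:6561,r4:Add2
cycle 14: CDB Add3=6642; issue SUB r2<-Add3 // r0:Add1,r1:81,r2:Add3,r3:6561,r4:Add2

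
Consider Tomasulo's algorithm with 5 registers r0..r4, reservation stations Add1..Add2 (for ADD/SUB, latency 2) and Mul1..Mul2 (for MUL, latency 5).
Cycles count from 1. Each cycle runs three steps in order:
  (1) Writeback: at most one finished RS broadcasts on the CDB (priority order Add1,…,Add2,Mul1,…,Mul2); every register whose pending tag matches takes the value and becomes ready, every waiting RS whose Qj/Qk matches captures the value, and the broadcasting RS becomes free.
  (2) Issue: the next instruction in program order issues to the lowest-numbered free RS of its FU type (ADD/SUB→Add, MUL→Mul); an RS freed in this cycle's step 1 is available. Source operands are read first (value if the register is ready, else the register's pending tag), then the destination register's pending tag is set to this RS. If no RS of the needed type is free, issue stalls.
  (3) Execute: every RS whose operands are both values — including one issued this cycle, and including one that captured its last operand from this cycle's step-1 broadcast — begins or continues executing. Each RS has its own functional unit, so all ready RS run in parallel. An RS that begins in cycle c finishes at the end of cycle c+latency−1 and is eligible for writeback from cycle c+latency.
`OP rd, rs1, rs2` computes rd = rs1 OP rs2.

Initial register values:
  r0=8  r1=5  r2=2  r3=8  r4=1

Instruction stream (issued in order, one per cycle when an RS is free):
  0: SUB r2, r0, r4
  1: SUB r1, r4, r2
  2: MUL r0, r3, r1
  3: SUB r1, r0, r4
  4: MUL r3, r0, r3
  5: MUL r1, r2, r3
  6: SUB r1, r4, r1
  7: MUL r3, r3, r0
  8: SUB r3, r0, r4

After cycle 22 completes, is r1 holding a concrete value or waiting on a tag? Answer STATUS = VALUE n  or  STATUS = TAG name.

  c1: issue SUB r2<-Add1  regs: r0:8,r1:5,r2:Add1,r3:8,r4:1
  c2: issue SUB r1<-Add2  regs: r0:8,r1:Add2,r2:Add1,r3:8,r4:1
  c3: CDB Add1=7; issue MUL r0<-Mul1  regs: r0:Mul1,r1:Add2,r2:7,r3:8,r4:1
  c4: issue SUB r1<-Add1  regs: r0:Mul1,r1:Add1,r2:7,r3:8,r4:1
  c5: CDB Add2=-6; issue MUL r3<-Mul2  regs: r0:Mul1,r1:Add1,r2:7,r3:Mul2,r4:1
  c6: stall  regs: r0:Mul1,r1:Add1,r2:7,r3:Mul2,r4:1
  c7: stall  regs: r0:Mul1,r1:Add1,r2:7,r3:Mul2,r4:1
  c8: stall  regs: r0:Mul1,r1:Add1,r2:7,r3:Mul2,r4:1
  c9: stall  regs: r0:Mul1,r1:Add1,r2:7,r3:Mul2,r4:1
  c10: CDB Mul1=-48; issue MUL r1<-Mul1  regs: r0:-48,r1:Mul1,r2:7,r3:Mul2,r4:1
  c11: issue SUB r1<-Add2  regs: r0:-48,r1:Add2,r2:7,r3:Mul2,r4:1
  c12: CDB Add1=-49; stall  regs: r0:-48,r1:Add2,r2:7,r3:Mul2,r4:1
  c13: stall  regs: r0:-48,r1:Add2,r2:7,r3:Mul2,r4:1
  c14: stall  regs: r0:-48,r1:Add2,r2:7,r3:Mul2,r4:1
  c15: CDB Mul2=-384; issue MUL r3<-Mul2  regs: r0:-48,r1:Add2,r2:7,r3:Mul2,r4:1
  c16: issue SUB r3<-Add1  regs: r0:-48,r1:Add2,r2:7,r3:Add1,r4:1
  c17: -  regs: r0:-48,r1:Add2,r2:7,r3:Add1,r4:1
  c18: CDB Add1=-49  regs: r0:-48,r1:Add2,r2:7,r3:-49,r4:1
  c19: -  regs: r0:-48,r1:Add2,r2:7,r3:-49,r4:1
  c20: CDB Mul1=-2688  regs: r0:-48,r1:Add2,r2:7,r3:-49,r4:1
  c21: CDB Mul2=18432  regs: r0:-48,r1:Add2,r2:7,r3:-49,r4:1
  c22: CDB Add2=2689  regs: r0:-48,r1:2689,r2:7,r3:-49,r4:1

STATUS = VALUE 2689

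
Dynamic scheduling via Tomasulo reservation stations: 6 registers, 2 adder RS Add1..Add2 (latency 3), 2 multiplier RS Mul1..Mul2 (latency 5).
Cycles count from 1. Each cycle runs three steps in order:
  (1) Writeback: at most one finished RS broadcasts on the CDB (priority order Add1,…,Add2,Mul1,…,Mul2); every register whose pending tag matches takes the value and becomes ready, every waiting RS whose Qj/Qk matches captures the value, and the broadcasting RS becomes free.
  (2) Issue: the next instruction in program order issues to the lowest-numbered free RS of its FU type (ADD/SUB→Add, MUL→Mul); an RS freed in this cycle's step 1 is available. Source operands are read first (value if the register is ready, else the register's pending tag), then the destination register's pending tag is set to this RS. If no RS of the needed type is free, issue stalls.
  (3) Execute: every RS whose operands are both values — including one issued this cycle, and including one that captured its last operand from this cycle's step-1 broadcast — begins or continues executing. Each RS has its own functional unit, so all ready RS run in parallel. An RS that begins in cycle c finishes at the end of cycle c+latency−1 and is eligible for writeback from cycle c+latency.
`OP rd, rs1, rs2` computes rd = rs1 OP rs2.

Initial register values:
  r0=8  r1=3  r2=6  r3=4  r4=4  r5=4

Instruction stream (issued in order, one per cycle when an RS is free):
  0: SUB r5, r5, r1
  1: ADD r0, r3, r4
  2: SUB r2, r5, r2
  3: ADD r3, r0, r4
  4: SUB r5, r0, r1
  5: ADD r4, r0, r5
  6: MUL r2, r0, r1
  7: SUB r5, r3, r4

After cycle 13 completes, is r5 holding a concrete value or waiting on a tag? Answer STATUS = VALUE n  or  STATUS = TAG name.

STATUS = TAG Add1

c1: issue SUB r5<-Add1 | r0:8,r1:3,r2:6,r3:4,r4:4,r5:Add1
c2: issue ADD r0<-Add2 | r0:Add2,r1:3,r2:6,r3:4,r4:4,r5:Add1
c3: stall | r0:Add2,r1:3,r2:6,r3:4,r4:4,r5:Add1
c4: CDB Add1=1; issue SUB r2<-Add1 | r0:Add2,r1:3,r2:Add1,r3:4,r4:4,r5:1
c5: CDB Add2=8; issue ADD r3<-Add2 | r0:8,r1:3,r2:Add1,r3:Add2,r4:4,r5:1
c6: stall | r0:8,r1:3,r2:Add1,r3:Add2,r4:4,r5:1
c7: CDB Add1=-5; issue SUB r5<-Add1 | r0:8,r1:3,r2:-5,r3:Add2,r4:4,r5:Add1
c8: CDB Add2=12; issue ADD r4<-Add2 | r0:8,r1:3,r2:-5,r3:12,r4:Add2,r5:Add1
c9: issue MUL r2<-Mul1 | r0:8,r1:3,r2:Mul1,r3:12,r4:Add2,r5:Add1
c10: CDB Add1=5; issue SUB r5<-Add1 | r0:8,r1:3,r2:Mul1,r3:12,r4:Add2,r5:Add1
c11: - | r0:8,r1:3,r2:Mul1,r3:12,r4:Add2,r5:Add1
c12: - | r0:8,r1:3,r2:Mul1,r3:12,r4:Add2,r5:Add1
c13: CDB Add2=13 | r0:8,r1:3,r2:Mul1,r3:12,r4:13,r5:Add1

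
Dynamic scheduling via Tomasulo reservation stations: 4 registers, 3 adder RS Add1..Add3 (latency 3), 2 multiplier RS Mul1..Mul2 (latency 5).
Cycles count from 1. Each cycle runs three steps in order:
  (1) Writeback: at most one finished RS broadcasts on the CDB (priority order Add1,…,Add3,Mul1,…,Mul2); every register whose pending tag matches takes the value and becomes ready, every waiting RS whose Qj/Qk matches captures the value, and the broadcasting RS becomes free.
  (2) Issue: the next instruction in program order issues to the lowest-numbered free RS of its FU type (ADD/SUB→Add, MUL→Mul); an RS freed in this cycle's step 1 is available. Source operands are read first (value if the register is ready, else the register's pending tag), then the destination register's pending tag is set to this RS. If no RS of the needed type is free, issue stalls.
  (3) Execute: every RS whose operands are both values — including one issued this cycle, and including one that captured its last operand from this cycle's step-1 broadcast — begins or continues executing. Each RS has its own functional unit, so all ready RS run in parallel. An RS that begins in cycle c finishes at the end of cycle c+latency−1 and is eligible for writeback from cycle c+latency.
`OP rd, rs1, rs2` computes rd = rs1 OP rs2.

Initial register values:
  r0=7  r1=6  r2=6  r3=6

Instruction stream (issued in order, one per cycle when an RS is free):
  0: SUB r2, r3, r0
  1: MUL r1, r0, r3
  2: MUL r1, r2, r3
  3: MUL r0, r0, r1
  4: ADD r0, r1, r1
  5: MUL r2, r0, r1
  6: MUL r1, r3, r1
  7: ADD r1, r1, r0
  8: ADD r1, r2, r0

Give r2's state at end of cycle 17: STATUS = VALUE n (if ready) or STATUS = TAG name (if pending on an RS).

STATUS = VALUE 72

cycle 1: issue SUB r2<-Add1 // r0:7,r1:6,r2:Add1,r3:6
cycle 2: issue MUL r1<-Mul1 // r0:7,r1:Mul1,r2:Add1,r3:6
cycle 3: issue MUL r1<-Mul2 // r0:7,r1:Mul2,r2:Add1,r3:6
cycle 4: CDB Add1=-1; stall // r0:7,r1:Mul2,r2:-1,r3:6
cycle 5: stall // r0:7,r1:Mul2,r2:-1,r3:6
cycle 6: stall // r0:7,r1:Mul2,r2:-1,r3:6
cycle 7: CDB Mul1=42; issue MUL r0<-Mul1 // r0:Mul1,r1:Mul2,r2:-1,r3:6
cycle 8: issue ADD r0<-Add1 // r0:Add1,r1:Mul2,r2:-1,r3:6
cycle 9: CDB Mul2=-6; issue MUL r2<-Mul2 // r0:Add1,r1:-6,r2:Mul2,r3:6
cycle 10: stall // r0:Add1,r1:-6,r2:Mul2,r3:6
cycle 11: stall // r0:Add1,r1:-6,r2:Mul2,r3:6
cycle 12: CDB Add1=-12; stall // r0:-12,r1:-6,r2:Mul2,r3:6
cycle 13: stall // r0:-12,r1:-6,r2:Mul2,r3:6
cycle 14: CDB Mul1=-42; issue MUL r1<-Mul1 // r0:-12,r1:Mul1,r2:Mul2,r3:6
cycle 15: issue ADD r1<-Add1 // r0:-12,r1:Add1,r2:Mul2,r3:6
cycle 16: issue ADD r1<-Add2 // r0:-12,r1:Add2,r2:Mul2,r3:6
cycle 17: CDB Mul2=72 // r0:-12,r1:Add2,r2:72,r3:6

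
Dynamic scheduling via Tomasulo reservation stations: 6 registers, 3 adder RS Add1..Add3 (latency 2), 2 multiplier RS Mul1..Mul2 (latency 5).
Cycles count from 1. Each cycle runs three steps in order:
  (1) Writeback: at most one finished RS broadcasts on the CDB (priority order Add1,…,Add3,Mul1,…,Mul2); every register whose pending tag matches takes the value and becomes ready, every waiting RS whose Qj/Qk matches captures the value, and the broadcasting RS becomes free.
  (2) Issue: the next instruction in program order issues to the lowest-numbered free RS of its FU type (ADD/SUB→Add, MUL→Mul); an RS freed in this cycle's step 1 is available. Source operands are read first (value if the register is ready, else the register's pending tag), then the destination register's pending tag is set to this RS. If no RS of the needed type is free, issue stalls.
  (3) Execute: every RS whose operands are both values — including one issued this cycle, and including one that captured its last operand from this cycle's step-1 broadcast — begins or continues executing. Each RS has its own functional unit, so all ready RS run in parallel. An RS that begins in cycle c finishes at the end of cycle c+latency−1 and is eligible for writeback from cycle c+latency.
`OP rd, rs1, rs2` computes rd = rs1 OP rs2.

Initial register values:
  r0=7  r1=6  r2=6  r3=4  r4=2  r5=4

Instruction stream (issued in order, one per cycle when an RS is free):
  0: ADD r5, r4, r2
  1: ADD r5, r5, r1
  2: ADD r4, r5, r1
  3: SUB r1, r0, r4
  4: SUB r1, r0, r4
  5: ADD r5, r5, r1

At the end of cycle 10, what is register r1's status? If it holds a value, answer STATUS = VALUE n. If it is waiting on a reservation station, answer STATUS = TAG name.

cycle 1: issue ADD r5<-Add1 // r0:7,r1:6,r2:6,r3:4,r4:2,r5:Add1
cycle 2: issue ADD r5<-Add2 // r0:7,r1:6,r2:6,r3:4,r4:2,r5:Add2
cycle 3: CDB Add1=8; issue ADD r4<-Add1 // r0:7,r1:6,r2:6,r3:4,r4:Add1,r5:Add2
cycle 4: issue SUB r1<-Add3 // r0:7,r1:Add3,r2:6,r3:4,r4:Add1,r5:Add2
cycle 5: CDB Add2=14; issue SUB r1<-Add2 // r0:7,r1:Add2,r2:6,r3:4,r4:Add1,r5:14
cycle 6: stall // r0:7,r1:Add2,r2:6,r3:4,r4:Add1,r5:14
cycle 7: CDB Add1=20; issue ADD r5<-Add1 // r0:7,r1:Add2,r2:6,r3:4,r4:20,r5:Add1
cycle 8: - // r0:7,r1:Add2,r2:6,r3:4,r4:20,r5:Add1
cycle 9: CDB Add2=-13 // r0:7,r1:-13,r2:6,r3:4,r4:20,r5:Add1
cycle 10: CDB Add3=-13 // r0:7,r1:-13,r2:6,r3:4,r4:20,r5:Add1

STATUS = VALUE -13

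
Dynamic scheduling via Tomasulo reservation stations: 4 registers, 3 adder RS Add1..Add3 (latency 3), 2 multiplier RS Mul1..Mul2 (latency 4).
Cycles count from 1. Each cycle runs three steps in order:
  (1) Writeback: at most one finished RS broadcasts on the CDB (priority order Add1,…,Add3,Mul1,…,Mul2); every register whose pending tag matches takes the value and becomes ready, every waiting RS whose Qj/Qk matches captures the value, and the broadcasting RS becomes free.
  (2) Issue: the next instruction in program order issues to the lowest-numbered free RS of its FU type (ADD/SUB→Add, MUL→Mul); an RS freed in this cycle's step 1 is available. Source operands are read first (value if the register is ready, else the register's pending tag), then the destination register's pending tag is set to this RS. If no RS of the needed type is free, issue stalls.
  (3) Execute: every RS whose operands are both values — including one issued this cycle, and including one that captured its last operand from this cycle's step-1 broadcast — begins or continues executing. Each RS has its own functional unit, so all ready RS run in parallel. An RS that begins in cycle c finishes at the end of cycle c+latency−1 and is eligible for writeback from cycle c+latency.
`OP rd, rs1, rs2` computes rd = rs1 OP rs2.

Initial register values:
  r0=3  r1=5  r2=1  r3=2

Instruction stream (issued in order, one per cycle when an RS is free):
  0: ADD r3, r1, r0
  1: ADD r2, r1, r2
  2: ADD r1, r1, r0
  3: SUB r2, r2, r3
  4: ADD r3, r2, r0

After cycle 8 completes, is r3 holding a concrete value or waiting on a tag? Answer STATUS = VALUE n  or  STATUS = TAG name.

  c1: issue ADD r3<-Add1  regs: r0:3,r1:5,r2:1,r3:Add1
  c2: issue ADD r2<-Add2  regs: r0:3,r1:5,r2:Add2,r3:Add1
  c3: issue ADD r1<-Add3  regs: r0:3,r1:Add3,r2:Add2,r3:Add1
  c4: CDB Add1=8; issue SUB r2<-Add1  regs: r0:3,r1:Add3,r2:Add1,r3:8
  c5: CDB Add2=6; issue ADD r3<-Add2  regs: r0:3,r1:Add3,r2:Add1,r3:Add2
  c6: CDB Add3=8  regs: r0:3,r1:8,r2:Add1,r3:Add2
  c7: -  regs: r0:3,r1:8,r2:Add1,r3:Add2
  c8: CDB Add1=-2  regs: r0:3,r1:8,r2:-2,r3:Add2

STATUS = TAG Add2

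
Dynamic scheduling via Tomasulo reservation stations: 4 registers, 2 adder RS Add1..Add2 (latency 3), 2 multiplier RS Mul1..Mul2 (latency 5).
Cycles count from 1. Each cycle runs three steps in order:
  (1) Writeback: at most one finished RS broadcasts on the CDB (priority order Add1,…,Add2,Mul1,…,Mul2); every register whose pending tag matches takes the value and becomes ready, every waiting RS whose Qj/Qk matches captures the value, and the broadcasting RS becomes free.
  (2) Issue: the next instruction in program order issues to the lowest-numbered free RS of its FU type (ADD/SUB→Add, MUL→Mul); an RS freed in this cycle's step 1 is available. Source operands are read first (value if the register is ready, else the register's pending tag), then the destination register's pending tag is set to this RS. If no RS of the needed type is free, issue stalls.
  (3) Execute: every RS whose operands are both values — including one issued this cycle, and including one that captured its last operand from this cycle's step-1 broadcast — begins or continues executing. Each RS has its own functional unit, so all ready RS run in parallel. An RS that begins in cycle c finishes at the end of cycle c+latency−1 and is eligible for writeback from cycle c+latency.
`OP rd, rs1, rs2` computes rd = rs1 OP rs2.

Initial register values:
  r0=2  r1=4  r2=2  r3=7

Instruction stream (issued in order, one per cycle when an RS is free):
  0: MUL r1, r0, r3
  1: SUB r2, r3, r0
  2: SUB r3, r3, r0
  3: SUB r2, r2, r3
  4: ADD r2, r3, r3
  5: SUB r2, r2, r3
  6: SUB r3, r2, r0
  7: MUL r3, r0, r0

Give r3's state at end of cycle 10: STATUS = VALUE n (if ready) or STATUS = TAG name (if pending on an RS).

cycle 1: issue MUL r1<-Mul1 // r0:2,r1:Mul1,r2:2,r3:7
cycle 2: issue SUB r2<-Add1 // r0:2,r1:Mul1,r2:Add1,r3:7
cycle 3: issue SUB r3<-Add2 // r0:2,r1:Mul1,r2:Add1,r3:Add2
cycle 4: stall // r0:2,r1:Mul1,r2:Add1,r3:Add2
cycle 5: CDB Add1=5; issue SUB r2<-Add1 // r0:2,r1:Mul1,r2:Add1,r3:Add2
cycle 6: CDB Add2=5; issue ADD r2<-Add2 // r0:2,r1:Mul1,r2:Add2,r3:5
cycle 7: CDB Mul1=14; stall // r0:2,r1:14,r2:Add2,r3:5
cycle 8: stall // r0:2,r1:14,r2:Add2,r3:5
cycle 9: CDB Add1=0; issue SUB r2<-Add1 // r0:2,r1:14,r2:Add1,r3:5
cycle 10: CDB Add2=10; issue SUB r3<-Add2 // r0:2,r1:14,r2:Add1,r3:Add2

STATUS = TAG Add2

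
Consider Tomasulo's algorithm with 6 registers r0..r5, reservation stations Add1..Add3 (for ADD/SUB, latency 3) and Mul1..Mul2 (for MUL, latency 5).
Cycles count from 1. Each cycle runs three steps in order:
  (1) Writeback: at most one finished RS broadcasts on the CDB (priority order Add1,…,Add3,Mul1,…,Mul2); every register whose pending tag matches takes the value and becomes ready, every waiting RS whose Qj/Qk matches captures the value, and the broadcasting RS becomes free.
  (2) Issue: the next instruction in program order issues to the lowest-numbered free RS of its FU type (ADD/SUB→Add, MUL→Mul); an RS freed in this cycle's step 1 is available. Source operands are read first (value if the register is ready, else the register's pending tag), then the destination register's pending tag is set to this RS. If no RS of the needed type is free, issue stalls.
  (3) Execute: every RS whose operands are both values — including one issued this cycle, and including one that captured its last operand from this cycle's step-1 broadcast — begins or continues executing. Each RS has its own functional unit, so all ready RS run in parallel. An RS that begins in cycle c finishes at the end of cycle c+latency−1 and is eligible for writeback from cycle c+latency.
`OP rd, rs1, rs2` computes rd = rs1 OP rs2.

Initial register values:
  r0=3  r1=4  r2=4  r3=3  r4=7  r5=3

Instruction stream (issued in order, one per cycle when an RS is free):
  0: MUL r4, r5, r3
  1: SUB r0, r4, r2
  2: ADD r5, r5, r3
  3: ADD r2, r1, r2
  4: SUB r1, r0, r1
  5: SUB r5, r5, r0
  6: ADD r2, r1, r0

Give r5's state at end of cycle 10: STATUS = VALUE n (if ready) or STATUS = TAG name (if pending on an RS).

  c1: issue MUL r4<-Mul1  regs: r0:3,r1:4,r2:4,r3:3,r4:Mul1,r5:3
  c2: issue SUB r0<-Add1  regs: r0:Add1,r1:4,r2:4,r3:3,r4:Mul1,r5:3
  c3: issue ADD r5<-Add2  regs: r0:Add1,r1:4,r2:4,r3:3,r4:Mul1,r5:Add2
  c4: issue ADD r2<-Add3  regs: r0:Add1,r1:4,r2:Add3,r3:3,r4:Mul1,r5:Add2
  c5: stall  regs: r0:Add1,r1:4,r2:Add3,r3:3,r4:Mul1,r5:Add2
  c6: CDB Add2=6; issue SUB r1<-Add2  regs: r0:Add1,r1:Add2,r2:Add3,r3:3,r4:Mul1,r5:6
  c7: CDB Add3=8; issue SUB r5<-Add3  regs: r0:Add1,r1:Add2,r2:8,r3:3,r4:Mul1,r5:Add3
  c8: CDB Mul1=9; stall  regs: r0:Add1,r1:Add2,r2:8,r3:3,r4:9,r5:Add3
  c9: stall  regs: r0:Add1,r1:Add2,r2:8,r3:3,r4:9,r5:Add3
  c10: stall  regs: r0:Add1,r1:Add2,r2:8,r3:3,r4:9,r5:Add3

STATUS = TAG Add3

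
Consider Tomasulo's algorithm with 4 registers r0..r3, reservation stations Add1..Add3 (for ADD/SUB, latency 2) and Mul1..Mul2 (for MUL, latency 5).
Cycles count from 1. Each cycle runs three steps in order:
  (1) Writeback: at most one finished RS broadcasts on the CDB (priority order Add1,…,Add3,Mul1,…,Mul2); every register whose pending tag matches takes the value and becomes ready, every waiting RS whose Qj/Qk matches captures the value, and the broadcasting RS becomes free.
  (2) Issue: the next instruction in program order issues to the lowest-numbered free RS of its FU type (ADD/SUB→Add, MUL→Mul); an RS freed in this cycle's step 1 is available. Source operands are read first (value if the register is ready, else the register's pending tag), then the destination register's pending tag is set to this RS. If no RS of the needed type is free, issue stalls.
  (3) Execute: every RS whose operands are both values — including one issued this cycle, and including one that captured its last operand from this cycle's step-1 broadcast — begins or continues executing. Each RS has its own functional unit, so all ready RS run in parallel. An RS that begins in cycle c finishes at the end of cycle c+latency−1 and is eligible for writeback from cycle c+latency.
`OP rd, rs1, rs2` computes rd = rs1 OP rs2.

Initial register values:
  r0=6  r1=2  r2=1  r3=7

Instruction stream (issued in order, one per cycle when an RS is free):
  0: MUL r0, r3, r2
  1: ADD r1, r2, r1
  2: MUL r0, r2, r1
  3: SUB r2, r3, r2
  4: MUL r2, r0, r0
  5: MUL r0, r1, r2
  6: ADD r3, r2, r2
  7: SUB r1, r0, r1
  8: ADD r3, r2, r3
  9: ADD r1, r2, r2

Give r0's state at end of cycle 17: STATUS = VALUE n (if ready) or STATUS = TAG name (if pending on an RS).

c1: issue MUL r0<-Mul1 | r0:Mul1,r1:2,r2:1,r3:7
c2: issue ADD r1<-Add1 | r0:Mul1,r1:Add1,r2:1,r3:7
c3: issue MUL r0<-Mul2 | r0:Mul2,r1:Add1,r2:1,r3:7
c4: CDB Add1=3; issue SUB r2<-Add1 | r0:Mul2,r1:3,r2:Add1,r3:7
c5: stall | r0:Mul2,r1:3,r2:Add1,r3:7
c6: CDB Add1=6; stall | r0:Mul2,r1:3,r2:6,r3:7
c7: CDB Mul1=7; issue MUL r2<-Mul1 | r0:Mul2,r1:3,r2:Mul1,r3:7
c8: stall | r0:Mul2,r1:3,r2:Mul1,r3:7
c9: CDB Mul2=3; issue MUL r0<-Mul2 | r0:Mul2,r1:3,r2:Mul1,r3:7
c10: issue ADD r3<-Add1 | r0:Mul2,r1:3,r2:Mul1,r3:Add1
c11: issue SUB r1<-Add2 | r0:Mul2,r1:Add2,r2:Mul1,r3:Add1
c12: issue ADD r3<-Add3 | r0:Mul2,r1:Add2,r2:Mul1,r3:Add3
c13: stall | r0:Mul2,r1:Add2,r2:Mul1,r3:Add3
c14: CDB Mul1=9; stall | r0:Mul2,r1:Add2,r2:9,r3:Add3
c15: stall | r0:Mul2,r1:Add2,r2:9,r3:Add3
c16: CDB Add1=18; issue ADD r1<-Add1 | r0:Mul2,r1:Add1,r2:9,r3:Add3
c17: - | r0:Mul2,r1:Add1,r2:9,r3:Add3

STATUS = TAG Mul2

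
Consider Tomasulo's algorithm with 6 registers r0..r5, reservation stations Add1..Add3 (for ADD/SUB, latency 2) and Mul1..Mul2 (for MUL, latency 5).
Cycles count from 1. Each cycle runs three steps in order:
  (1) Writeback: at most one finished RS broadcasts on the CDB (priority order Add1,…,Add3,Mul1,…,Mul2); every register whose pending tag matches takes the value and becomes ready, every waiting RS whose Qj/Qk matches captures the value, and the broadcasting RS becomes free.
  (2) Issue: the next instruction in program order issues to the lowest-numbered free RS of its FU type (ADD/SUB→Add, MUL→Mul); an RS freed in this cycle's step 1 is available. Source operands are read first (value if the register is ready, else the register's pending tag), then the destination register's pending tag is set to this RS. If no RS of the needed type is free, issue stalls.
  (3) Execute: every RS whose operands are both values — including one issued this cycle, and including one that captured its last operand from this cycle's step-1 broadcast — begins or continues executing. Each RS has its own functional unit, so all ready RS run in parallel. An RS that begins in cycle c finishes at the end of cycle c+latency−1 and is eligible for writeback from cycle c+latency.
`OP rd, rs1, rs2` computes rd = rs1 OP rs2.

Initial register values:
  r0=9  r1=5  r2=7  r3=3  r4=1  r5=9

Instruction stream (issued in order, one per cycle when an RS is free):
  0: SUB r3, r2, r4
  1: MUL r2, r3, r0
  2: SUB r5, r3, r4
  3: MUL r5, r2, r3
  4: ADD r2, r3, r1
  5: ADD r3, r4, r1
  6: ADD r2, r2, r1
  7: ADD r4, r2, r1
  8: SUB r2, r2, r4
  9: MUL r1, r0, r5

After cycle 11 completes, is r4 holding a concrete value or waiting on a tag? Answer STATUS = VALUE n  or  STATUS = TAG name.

STATUS = VALUE 21

c1: issue SUB r3<-Add1 | r0:9,r1:5,r2:7,r3:Add1,r4:1,r5:9
c2: issue MUL r2<-Mul1 | r0:9,r1:5,r2:Mul1,r3:Add1,r4:1,r5:9
c3: CDB Add1=6; issue SUB r5<-Add1 | r0:9,r1:5,r2:Mul1,r3:6,r4:1,r5:Add1
c4: issue MUL r5<-Mul2 | r0:9,r1:5,r2:Mul1,r3:6,r4:1,r5:Mul2
c5: CDB Add1=5; issue ADD r2<-Add1 | r0:9,r1:5,r2:Add1,r3:6,r4:1,r5:Mul2
c6: issue ADD r3<-Add2 | r0:9,r1:5,r2:Add1,r3:Add2,r4:1,r5:Mul2
c7: CDB Add1=11; issue ADD r2<-Add1 | r0:9,r1:5,r2:Add1,r3:Add2,r4:1,r5:Mul2
c8: CDB Add2=6; issue ADD r4<-Add2 | r0:9,r1:5,r2:Add1,r3:6,r4:Add2,r5:Mul2
c9: CDB Add1=16; issue SUB r2<-Add1 | r0:9,r1:5,r2:Add1,r3:6,r4:Add2,r5:Mul2
c10: CDB Mul1=54; issue MUL r1<-Mul1 | r0:9,r1:Mul1,r2:Add1,r3:6,r4:Add2,r5:Mul2
c11: CDB Add2=21 | r0:9,r1:Mul1,r2:Add1,r3:6,r4:21,r5:Mul2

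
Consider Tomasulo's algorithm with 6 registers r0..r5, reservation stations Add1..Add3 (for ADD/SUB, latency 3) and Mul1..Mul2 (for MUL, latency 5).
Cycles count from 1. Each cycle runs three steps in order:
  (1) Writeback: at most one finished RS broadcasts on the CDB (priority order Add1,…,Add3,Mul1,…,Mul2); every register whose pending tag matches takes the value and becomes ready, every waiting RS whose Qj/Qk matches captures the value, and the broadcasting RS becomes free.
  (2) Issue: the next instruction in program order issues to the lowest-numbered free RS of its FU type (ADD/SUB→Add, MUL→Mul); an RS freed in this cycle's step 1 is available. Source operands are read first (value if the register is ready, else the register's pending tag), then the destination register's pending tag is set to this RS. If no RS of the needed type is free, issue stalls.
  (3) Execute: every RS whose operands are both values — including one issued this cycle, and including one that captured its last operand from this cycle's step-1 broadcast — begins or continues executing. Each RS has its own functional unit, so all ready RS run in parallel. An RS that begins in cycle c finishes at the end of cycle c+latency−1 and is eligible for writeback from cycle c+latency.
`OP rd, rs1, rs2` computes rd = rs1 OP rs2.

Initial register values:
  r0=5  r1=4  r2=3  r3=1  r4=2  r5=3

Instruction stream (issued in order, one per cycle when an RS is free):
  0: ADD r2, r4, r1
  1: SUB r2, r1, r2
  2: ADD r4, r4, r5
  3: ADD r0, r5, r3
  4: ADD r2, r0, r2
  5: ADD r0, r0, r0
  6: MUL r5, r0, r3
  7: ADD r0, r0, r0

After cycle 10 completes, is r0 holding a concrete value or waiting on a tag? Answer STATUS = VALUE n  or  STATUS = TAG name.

cycle 1: issue ADD r2<-Add1 // r0:5,r1:4,r2:Add1,r3:1,r4:2,r5:3
cycle 2: issue SUB r2<-Add2 // r0:5,r1:4,r2:Add2,r3:1,r4:2,r5:3
cycle 3: issue ADD r4<-Add3 // r0:5,r1:4,r2:Add2,r3:1,r4:Add3,r5:3
cycle 4: CDB Add1=6; issue ADD r0<-Add1 // r0:Add1,r1:4,r2:Add2,r3:1,r4:Add3,r5:3
cycle 5: stall // r0:Add1,r1:4,r2:Add2,r3:1,r4:Add3,r5:3
cycle 6: CDB Add3=5; issue ADD r2<-Add3 // r0:Add1,r1:4,r2:Add3,r3:1,r4:5,r5:3
cycle 7: CDB Add1=4; issue ADD r0<-Add1 // r0:Add1,r1:4,r2:Add3,r3:1,r4:5,r5:3
cycle 8: CDB Add2=-2; issue MUL r5<-Mul1 // r0:Add1,r1:4,r2:Add3,r3:1,r4:5,r5:Mul1
cycle 9: issue ADD r0<-Add2 // r0:Add2,r1:4,r2:Add3,r3:1,r4:5,r5:Mul1
cycle 10: CDB Add1=8 // r0:Add2,r1:4,r2:Add3,r3:1,r4:5,r5:Mul1

STATUS = TAG Add2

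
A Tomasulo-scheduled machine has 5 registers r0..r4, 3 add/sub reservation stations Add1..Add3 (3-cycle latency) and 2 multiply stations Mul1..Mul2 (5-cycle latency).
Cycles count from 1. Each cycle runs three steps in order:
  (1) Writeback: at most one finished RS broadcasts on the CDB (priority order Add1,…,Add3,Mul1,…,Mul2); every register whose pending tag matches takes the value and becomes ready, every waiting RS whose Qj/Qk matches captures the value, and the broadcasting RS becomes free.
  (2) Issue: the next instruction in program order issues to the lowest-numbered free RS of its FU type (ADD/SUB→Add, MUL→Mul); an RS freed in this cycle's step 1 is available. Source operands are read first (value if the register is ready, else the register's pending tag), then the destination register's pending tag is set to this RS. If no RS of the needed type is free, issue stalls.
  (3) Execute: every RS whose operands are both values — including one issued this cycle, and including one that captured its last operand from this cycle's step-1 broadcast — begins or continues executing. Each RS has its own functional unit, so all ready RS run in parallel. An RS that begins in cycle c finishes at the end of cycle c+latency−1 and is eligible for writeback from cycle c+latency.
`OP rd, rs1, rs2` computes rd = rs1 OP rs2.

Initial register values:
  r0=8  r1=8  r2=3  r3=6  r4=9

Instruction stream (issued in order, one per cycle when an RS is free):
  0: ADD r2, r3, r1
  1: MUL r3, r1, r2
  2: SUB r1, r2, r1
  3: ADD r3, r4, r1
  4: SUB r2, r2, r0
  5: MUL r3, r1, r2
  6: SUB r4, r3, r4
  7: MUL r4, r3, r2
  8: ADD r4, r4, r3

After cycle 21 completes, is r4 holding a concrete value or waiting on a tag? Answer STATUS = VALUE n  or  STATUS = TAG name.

STATUS = VALUE 252

  c1: issue ADD r2<-Add1  regs: r0:8,r1:8,r2:Add1,r3:6,r4:9
  c2: issue MUL r3<-Mul1  regs: r0:8,r1:8,r2:Add1,r3:Mul1,r4:9
  c3: issue SUB r1<-Add2  regs: r0:8,r1:Add2,r2:Add1,r3:Mul1,r4:9
  c4: CDB Add1=14; issue ADD r3<-Add1  regs: r0:8,r1:Add2,r2:14,r3:Add1,r4:9
  c5: issue SUB r2<-Add3  regs: r0:8,r1:Add2,r2:Add3,r3:Add1,r4:9
  c6: issue MUL r3<-Mul2  regs: r0:8,r1:Add2,r2:Add3,r3:Mul2,r4:9
  c7: CDB Add2=6; issue SUB r4<-Add2  regs: r0:8,r1:6,r2:Add3,r3:Mul2,r4:Add2
  c8: CDB Add3=6; stall  regs: r0:8,r1:6,r2:6,r3:Mul2,r4:Add2
  c9: CDB Mul1=112; issue MUL r4<-Mul1  regs: r0:8,r1:6,r2:6,r3:Mul2,r4:Mul1
  c10: CDB Add1=15; issue ADD r4<-Add1  regs: r0:8,r1:6,r2:6,r3:Mul2,r4:Add1
  c11: -  regs: r0:8,r1:6,r2:6,r3:Mul2,r4:Add1
  c12: -  regs: r0:8,r1:6,r2:6,r3:Mul2,r4:Add1
  c13: CDB Mul2=36  regs: r0:8,r1:6,r2:6,r3:36,r4:Add1
  c14: -  regs: r0:8,r1:6,r2:6,r3:36,r4:Add1
  c15: -  regs: r0:8,r1:6,r2:6,r3:36,r4:Add1
  c16: CDB Add2=27  regs: r0:8,r1:6,r2:6,r3:36,r4:Add1
  c17: -  regs: r0:8,r1:6,r2:6,r3:36,r4:Add1
  c18: CDB Mul1=216  regs: r0:8,r1:6,r2:6,r3:36,r4:Add1
  c19: -  regs: r0:8,r1:6,r2:6,r3:36,r4:Add1
  c20: -  regs: r0:8,r1:6,r2:6,r3:36,r4:Add1
  c21: CDB Add1=252  regs: r0:8,r1:6,r2:6,r3:36,r4:252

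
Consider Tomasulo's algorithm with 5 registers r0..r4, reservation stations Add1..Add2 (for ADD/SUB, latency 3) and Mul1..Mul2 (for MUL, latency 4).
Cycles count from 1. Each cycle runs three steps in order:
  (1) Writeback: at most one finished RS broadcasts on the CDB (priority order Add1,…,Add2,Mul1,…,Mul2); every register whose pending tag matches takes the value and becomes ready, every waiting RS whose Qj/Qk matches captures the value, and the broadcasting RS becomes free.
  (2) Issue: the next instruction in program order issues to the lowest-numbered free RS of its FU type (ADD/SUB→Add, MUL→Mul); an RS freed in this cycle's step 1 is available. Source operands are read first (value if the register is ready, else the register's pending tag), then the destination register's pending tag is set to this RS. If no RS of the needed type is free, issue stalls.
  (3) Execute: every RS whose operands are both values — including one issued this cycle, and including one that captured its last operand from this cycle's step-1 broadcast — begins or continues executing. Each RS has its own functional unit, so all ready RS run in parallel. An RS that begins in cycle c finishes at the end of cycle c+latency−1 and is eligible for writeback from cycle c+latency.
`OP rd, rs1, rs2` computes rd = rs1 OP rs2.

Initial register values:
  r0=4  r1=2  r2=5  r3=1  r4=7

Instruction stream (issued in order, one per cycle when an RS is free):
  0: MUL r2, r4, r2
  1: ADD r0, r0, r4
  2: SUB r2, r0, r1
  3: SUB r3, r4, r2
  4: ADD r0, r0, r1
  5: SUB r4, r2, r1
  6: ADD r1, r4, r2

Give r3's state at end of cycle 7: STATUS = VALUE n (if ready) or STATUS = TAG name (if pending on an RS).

STATUS = TAG Add1

cycle 1: issue MUL r2<-Mul1 // r0:4,r1:2,r2:Mul1,r3:1,r4:7
cycle 2: issue ADD r0<-Add1 // r0:Add1,r1:2,r2:Mul1,r3:1,r4:7
cycle 3: issue SUB r2<-Add2 // r0:Add1,r1:2,r2:Add2,r3:1,r4:7
cycle 4: stall // r0:Add1,r1:2,r2:Add2,r3:1,r4:7
cycle 5: CDB Add1=11; issue SUB r3<-Add1 // r0:11,r1:2,r2:Add2,r3:Add1,r4:7
cycle 6: CDB Mul1=35; stall // r0:11,r1:2,r2:Add2,r3:Add1,r4:7
cycle 7: stall // r0:11,r1:2,r2:Add2,r3:Add1,r4:7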